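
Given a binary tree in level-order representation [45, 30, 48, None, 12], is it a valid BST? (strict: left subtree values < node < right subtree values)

Level-order array: [45, 30, 48, None, 12]
Validate using subtree bounds (lo, hi): at each node, require lo < value < hi,
then recurse left with hi=value and right with lo=value.
Preorder trace (stopping at first violation):
  at node 45 with bounds (-inf, +inf): OK
  at node 30 with bounds (-inf, 45): OK
  at node 12 with bounds (30, 45): VIOLATION
Node 12 violates its bound: not (30 < 12 < 45).
Result: Not a valid BST


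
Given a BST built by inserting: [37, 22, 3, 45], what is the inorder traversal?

Tree insertion order: [37, 22, 3, 45]
Tree (level-order array): [37, 22, 45, 3]
Inorder traversal: [3, 22, 37, 45]


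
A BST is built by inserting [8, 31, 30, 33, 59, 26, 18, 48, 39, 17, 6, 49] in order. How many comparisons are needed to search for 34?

Search path for 34: 8 -> 31 -> 33 -> 59 -> 48 -> 39
Found: False
Comparisons: 6


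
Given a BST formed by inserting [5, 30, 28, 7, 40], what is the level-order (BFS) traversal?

Tree insertion order: [5, 30, 28, 7, 40]
Tree (level-order array): [5, None, 30, 28, 40, 7]
BFS from the root, enqueuing left then right child of each popped node:
  queue [5] -> pop 5, enqueue [30], visited so far: [5]
  queue [30] -> pop 30, enqueue [28, 40], visited so far: [5, 30]
  queue [28, 40] -> pop 28, enqueue [7], visited so far: [5, 30, 28]
  queue [40, 7] -> pop 40, enqueue [none], visited so far: [5, 30, 28, 40]
  queue [7] -> pop 7, enqueue [none], visited so far: [5, 30, 28, 40, 7]
Result: [5, 30, 28, 40, 7]


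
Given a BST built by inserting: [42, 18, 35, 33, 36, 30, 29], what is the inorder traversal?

Tree insertion order: [42, 18, 35, 33, 36, 30, 29]
Tree (level-order array): [42, 18, None, None, 35, 33, 36, 30, None, None, None, 29]
Inorder traversal: [18, 29, 30, 33, 35, 36, 42]


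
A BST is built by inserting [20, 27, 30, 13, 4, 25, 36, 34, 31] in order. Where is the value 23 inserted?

Starting tree (level order): [20, 13, 27, 4, None, 25, 30, None, None, None, None, None, 36, 34, None, 31]
Insertion path: 20 -> 27 -> 25
Result: insert 23 as left child of 25
Final tree (level order): [20, 13, 27, 4, None, 25, 30, None, None, 23, None, None, 36, None, None, 34, None, 31]


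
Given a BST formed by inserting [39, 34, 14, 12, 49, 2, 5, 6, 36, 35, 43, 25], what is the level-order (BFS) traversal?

Tree insertion order: [39, 34, 14, 12, 49, 2, 5, 6, 36, 35, 43, 25]
Tree (level-order array): [39, 34, 49, 14, 36, 43, None, 12, 25, 35, None, None, None, 2, None, None, None, None, None, None, 5, None, 6]
BFS from the root, enqueuing left then right child of each popped node:
  queue [39] -> pop 39, enqueue [34, 49], visited so far: [39]
  queue [34, 49] -> pop 34, enqueue [14, 36], visited so far: [39, 34]
  queue [49, 14, 36] -> pop 49, enqueue [43], visited so far: [39, 34, 49]
  queue [14, 36, 43] -> pop 14, enqueue [12, 25], visited so far: [39, 34, 49, 14]
  queue [36, 43, 12, 25] -> pop 36, enqueue [35], visited so far: [39, 34, 49, 14, 36]
  queue [43, 12, 25, 35] -> pop 43, enqueue [none], visited so far: [39, 34, 49, 14, 36, 43]
  queue [12, 25, 35] -> pop 12, enqueue [2], visited so far: [39, 34, 49, 14, 36, 43, 12]
  queue [25, 35, 2] -> pop 25, enqueue [none], visited so far: [39, 34, 49, 14, 36, 43, 12, 25]
  queue [35, 2] -> pop 35, enqueue [none], visited so far: [39, 34, 49, 14, 36, 43, 12, 25, 35]
  queue [2] -> pop 2, enqueue [5], visited so far: [39, 34, 49, 14, 36, 43, 12, 25, 35, 2]
  queue [5] -> pop 5, enqueue [6], visited so far: [39, 34, 49, 14, 36, 43, 12, 25, 35, 2, 5]
  queue [6] -> pop 6, enqueue [none], visited so far: [39, 34, 49, 14, 36, 43, 12, 25, 35, 2, 5, 6]
Result: [39, 34, 49, 14, 36, 43, 12, 25, 35, 2, 5, 6]


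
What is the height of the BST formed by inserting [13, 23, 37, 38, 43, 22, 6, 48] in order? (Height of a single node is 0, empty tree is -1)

Insertion order: [13, 23, 37, 38, 43, 22, 6, 48]
Tree (level-order array): [13, 6, 23, None, None, 22, 37, None, None, None, 38, None, 43, None, 48]
Compute height bottom-up (empty subtree = -1):
  height(6) = 1 + max(-1, -1) = 0
  height(22) = 1 + max(-1, -1) = 0
  height(48) = 1 + max(-1, -1) = 0
  height(43) = 1 + max(-1, 0) = 1
  height(38) = 1 + max(-1, 1) = 2
  height(37) = 1 + max(-1, 2) = 3
  height(23) = 1 + max(0, 3) = 4
  height(13) = 1 + max(0, 4) = 5
Height = 5


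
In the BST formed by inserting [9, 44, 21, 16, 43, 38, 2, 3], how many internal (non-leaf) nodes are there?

Tree built from: [9, 44, 21, 16, 43, 38, 2, 3]
Tree (level-order array): [9, 2, 44, None, 3, 21, None, None, None, 16, 43, None, None, 38]
Rule: An internal node has at least one child.
Per-node child counts:
  node 9: 2 child(ren)
  node 2: 1 child(ren)
  node 3: 0 child(ren)
  node 44: 1 child(ren)
  node 21: 2 child(ren)
  node 16: 0 child(ren)
  node 43: 1 child(ren)
  node 38: 0 child(ren)
Matching nodes: [9, 2, 44, 21, 43]
Count of internal (non-leaf) nodes: 5


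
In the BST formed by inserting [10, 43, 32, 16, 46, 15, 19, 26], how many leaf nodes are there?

Tree built from: [10, 43, 32, 16, 46, 15, 19, 26]
Tree (level-order array): [10, None, 43, 32, 46, 16, None, None, None, 15, 19, None, None, None, 26]
Rule: A leaf has 0 children.
Per-node child counts:
  node 10: 1 child(ren)
  node 43: 2 child(ren)
  node 32: 1 child(ren)
  node 16: 2 child(ren)
  node 15: 0 child(ren)
  node 19: 1 child(ren)
  node 26: 0 child(ren)
  node 46: 0 child(ren)
Matching nodes: [15, 26, 46]
Count of leaf nodes: 3


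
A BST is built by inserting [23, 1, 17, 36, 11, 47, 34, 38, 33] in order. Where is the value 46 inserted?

Starting tree (level order): [23, 1, 36, None, 17, 34, 47, 11, None, 33, None, 38]
Insertion path: 23 -> 36 -> 47 -> 38
Result: insert 46 as right child of 38
Final tree (level order): [23, 1, 36, None, 17, 34, 47, 11, None, 33, None, 38, None, None, None, None, None, None, 46]


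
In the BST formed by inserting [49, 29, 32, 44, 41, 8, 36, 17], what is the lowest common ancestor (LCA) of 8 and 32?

Tree insertion order: [49, 29, 32, 44, 41, 8, 36, 17]
Tree (level-order array): [49, 29, None, 8, 32, None, 17, None, 44, None, None, 41, None, 36]
In a BST, the LCA of p=8, q=32 is the first node v on the
root-to-leaf path with p <= v <= q (go left if both < v, right if both > v).
Walk from root:
  at 49: both 8 and 32 < 49, go left
  at 29: 8 <= 29 <= 32, this is the LCA
LCA = 29


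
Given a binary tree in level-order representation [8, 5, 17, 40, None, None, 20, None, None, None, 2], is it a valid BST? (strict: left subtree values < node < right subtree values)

Level-order array: [8, 5, 17, 40, None, None, 20, None, None, None, 2]
Validate using subtree bounds (lo, hi): at each node, require lo < value < hi,
then recurse left with hi=value and right with lo=value.
Preorder trace (stopping at first violation):
  at node 8 with bounds (-inf, +inf): OK
  at node 5 with bounds (-inf, 8): OK
  at node 40 with bounds (-inf, 5): VIOLATION
Node 40 violates its bound: not (-inf < 40 < 5).
Result: Not a valid BST


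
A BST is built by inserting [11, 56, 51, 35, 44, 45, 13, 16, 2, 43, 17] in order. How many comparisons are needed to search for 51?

Search path for 51: 11 -> 56 -> 51
Found: True
Comparisons: 3


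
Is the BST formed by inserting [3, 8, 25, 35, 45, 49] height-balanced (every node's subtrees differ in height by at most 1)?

Tree (level-order array): [3, None, 8, None, 25, None, 35, None, 45, None, 49]
Definition: a tree is height-balanced if, at every node, |h(left) - h(right)| <= 1 (empty subtree has height -1).
Bottom-up per-node check:
  node 49: h_left=-1, h_right=-1, diff=0 [OK], height=0
  node 45: h_left=-1, h_right=0, diff=1 [OK], height=1
  node 35: h_left=-1, h_right=1, diff=2 [FAIL (|-1-1|=2 > 1)], height=2
  node 25: h_left=-1, h_right=2, diff=3 [FAIL (|-1-2|=3 > 1)], height=3
  node 8: h_left=-1, h_right=3, diff=4 [FAIL (|-1-3|=4 > 1)], height=4
  node 3: h_left=-1, h_right=4, diff=5 [FAIL (|-1-4|=5 > 1)], height=5
Node 35 violates the condition: |-1 - 1| = 2 > 1.
Result: Not balanced


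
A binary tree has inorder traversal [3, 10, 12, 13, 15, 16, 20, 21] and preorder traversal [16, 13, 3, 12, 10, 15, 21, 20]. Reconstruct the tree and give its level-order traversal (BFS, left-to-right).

Inorder:  [3, 10, 12, 13, 15, 16, 20, 21]
Preorder: [16, 13, 3, 12, 10, 15, 21, 20]
Algorithm: preorder visits root first, so consume preorder in order;
for each root, split the current inorder slice at that value into
left-subtree inorder and right-subtree inorder, then recurse.
Recursive splits:
  root=16; inorder splits into left=[3, 10, 12, 13, 15], right=[20, 21]
  root=13; inorder splits into left=[3, 10, 12], right=[15]
  root=3; inorder splits into left=[], right=[10, 12]
  root=12; inorder splits into left=[10], right=[]
  root=10; inorder splits into left=[], right=[]
  root=15; inorder splits into left=[], right=[]
  root=21; inorder splits into left=[20], right=[]
  root=20; inorder splits into left=[], right=[]
Reconstructed level-order: [16, 13, 21, 3, 15, 20, 12, 10]


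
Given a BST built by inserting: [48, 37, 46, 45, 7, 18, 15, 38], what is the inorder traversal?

Tree insertion order: [48, 37, 46, 45, 7, 18, 15, 38]
Tree (level-order array): [48, 37, None, 7, 46, None, 18, 45, None, 15, None, 38]
Inorder traversal: [7, 15, 18, 37, 38, 45, 46, 48]


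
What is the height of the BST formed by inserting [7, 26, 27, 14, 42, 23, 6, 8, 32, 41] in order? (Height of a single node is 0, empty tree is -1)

Insertion order: [7, 26, 27, 14, 42, 23, 6, 8, 32, 41]
Tree (level-order array): [7, 6, 26, None, None, 14, 27, 8, 23, None, 42, None, None, None, None, 32, None, None, 41]
Compute height bottom-up (empty subtree = -1):
  height(6) = 1 + max(-1, -1) = 0
  height(8) = 1 + max(-1, -1) = 0
  height(23) = 1 + max(-1, -1) = 0
  height(14) = 1 + max(0, 0) = 1
  height(41) = 1 + max(-1, -1) = 0
  height(32) = 1 + max(-1, 0) = 1
  height(42) = 1 + max(1, -1) = 2
  height(27) = 1 + max(-1, 2) = 3
  height(26) = 1 + max(1, 3) = 4
  height(7) = 1 + max(0, 4) = 5
Height = 5


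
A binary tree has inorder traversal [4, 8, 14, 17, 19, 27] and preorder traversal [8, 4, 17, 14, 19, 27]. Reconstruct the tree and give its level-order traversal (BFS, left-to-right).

Inorder:  [4, 8, 14, 17, 19, 27]
Preorder: [8, 4, 17, 14, 19, 27]
Algorithm: preorder visits root first, so consume preorder in order;
for each root, split the current inorder slice at that value into
left-subtree inorder and right-subtree inorder, then recurse.
Recursive splits:
  root=8; inorder splits into left=[4], right=[14, 17, 19, 27]
  root=4; inorder splits into left=[], right=[]
  root=17; inorder splits into left=[14], right=[19, 27]
  root=14; inorder splits into left=[], right=[]
  root=19; inorder splits into left=[], right=[27]
  root=27; inorder splits into left=[], right=[]
Reconstructed level-order: [8, 4, 17, 14, 19, 27]


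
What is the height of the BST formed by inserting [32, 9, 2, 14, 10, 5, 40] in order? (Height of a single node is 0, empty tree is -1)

Insertion order: [32, 9, 2, 14, 10, 5, 40]
Tree (level-order array): [32, 9, 40, 2, 14, None, None, None, 5, 10]
Compute height bottom-up (empty subtree = -1):
  height(5) = 1 + max(-1, -1) = 0
  height(2) = 1 + max(-1, 0) = 1
  height(10) = 1 + max(-1, -1) = 0
  height(14) = 1 + max(0, -1) = 1
  height(9) = 1 + max(1, 1) = 2
  height(40) = 1 + max(-1, -1) = 0
  height(32) = 1 + max(2, 0) = 3
Height = 3


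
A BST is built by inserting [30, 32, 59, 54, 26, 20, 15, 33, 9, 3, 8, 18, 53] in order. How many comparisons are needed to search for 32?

Search path for 32: 30 -> 32
Found: True
Comparisons: 2


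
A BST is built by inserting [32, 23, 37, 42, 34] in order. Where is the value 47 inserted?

Starting tree (level order): [32, 23, 37, None, None, 34, 42]
Insertion path: 32 -> 37 -> 42
Result: insert 47 as right child of 42
Final tree (level order): [32, 23, 37, None, None, 34, 42, None, None, None, 47]


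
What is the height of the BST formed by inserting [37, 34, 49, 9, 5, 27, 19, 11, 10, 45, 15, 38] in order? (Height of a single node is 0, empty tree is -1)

Insertion order: [37, 34, 49, 9, 5, 27, 19, 11, 10, 45, 15, 38]
Tree (level-order array): [37, 34, 49, 9, None, 45, None, 5, 27, 38, None, None, None, 19, None, None, None, 11, None, 10, 15]
Compute height bottom-up (empty subtree = -1):
  height(5) = 1 + max(-1, -1) = 0
  height(10) = 1 + max(-1, -1) = 0
  height(15) = 1 + max(-1, -1) = 0
  height(11) = 1 + max(0, 0) = 1
  height(19) = 1 + max(1, -1) = 2
  height(27) = 1 + max(2, -1) = 3
  height(9) = 1 + max(0, 3) = 4
  height(34) = 1 + max(4, -1) = 5
  height(38) = 1 + max(-1, -1) = 0
  height(45) = 1 + max(0, -1) = 1
  height(49) = 1 + max(1, -1) = 2
  height(37) = 1 + max(5, 2) = 6
Height = 6


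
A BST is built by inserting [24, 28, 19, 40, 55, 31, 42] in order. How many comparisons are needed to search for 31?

Search path for 31: 24 -> 28 -> 40 -> 31
Found: True
Comparisons: 4


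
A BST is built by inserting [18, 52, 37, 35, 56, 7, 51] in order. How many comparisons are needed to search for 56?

Search path for 56: 18 -> 52 -> 56
Found: True
Comparisons: 3


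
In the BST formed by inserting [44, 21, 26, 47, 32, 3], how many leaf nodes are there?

Tree built from: [44, 21, 26, 47, 32, 3]
Tree (level-order array): [44, 21, 47, 3, 26, None, None, None, None, None, 32]
Rule: A leaf has 0 children.
Per-node child counts:
  node 44: 2 child(ren)
  node 21: 2 child(ren)
  node 3: 0 child(ren)
  node 26: 1 child(ren)
  node 32: 0 child(ren)
  node 47: 0 child(ren)
Matching nodes: [3, 32, 47]
Count of leaf nodes: 3


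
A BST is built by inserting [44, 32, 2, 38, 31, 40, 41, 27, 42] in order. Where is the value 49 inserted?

Starting tree (level order): [44, 32, None, 2, 38, None, 31, None, 40, 27, None, None, 41, None, None, None, 42]
Insertion path: 44
Result: insert 49 as right child of 44
Final tree (level order): [44, 32, 49, 2, 38, None, None, None, 31, None, 40, 27, None, None, 41, None, None, None, 42]


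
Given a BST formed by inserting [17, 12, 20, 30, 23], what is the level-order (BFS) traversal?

Tree insertion order: [17, 12, 20, 30, 23]
Tree (level-order array): [17, 12, 20, None, None, None, 30, 23]
BFS from the root, enqueuing left then right child of each popped node:
  queue [17] -> pop 17, enqueue [12, 20], visited so far: [17]
  queue [12, 20] -> pop 12, enqueue [none], visited so far: [17, 12]
  queue [20] -> pop 20, enqueue [30], visited so far: [17, 12, 20]
  queue [30] -> pop 30, enqueue [23], visited so far: [17, 12, 20, 30]
  queue [23] -> pop 23, enqueue [none], visited so far: [17, 12, 20, 30, 23]
Result: [17, 12, 20, 30, 23]


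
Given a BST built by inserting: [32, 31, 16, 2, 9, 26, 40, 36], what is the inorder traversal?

Tree insertion order: [32, 31, 16, 2, 9, 26, 40, 36]
Tree (level-order array): [32, 31, 40, 16, None, 36, None, 2, 26, None, None, None, 9]
Inorder traversal: [2, 9, 16, 26, 31, 32, 36, 40]


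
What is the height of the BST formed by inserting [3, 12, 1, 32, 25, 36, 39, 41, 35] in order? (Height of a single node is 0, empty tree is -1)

Insertion order: [3, 12, 1, 32, 25, 36, 39, 41, 35]
Tree (level-order array): [3, 1, 12, None, None, None, 32, 25, 36, None, None, 35, 39, None, None, None, 41]
Compute height bottom-up (empty subtree = -1):
  height(1) = 1 + max(-1, -1) = 0
  height(25) = 1 + max(-1, -1) = 0
  height(35) = 1 + max(-1, -1) = 0
  height(41) = 1 + max(-1, -1) = 0
  height(39) = 1 + max(-1, 0) = 1
  height(36) = 1 + max(0, 1) = 2
  height(32) = 1 + max(0, 2) = 3
  height(12) = 1 + max(-1, 3) = 4
  height(3) = 1 + max(0, 4) = 5
Height = 5


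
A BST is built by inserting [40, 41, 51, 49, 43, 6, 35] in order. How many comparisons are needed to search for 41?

Search path for 41: 40 -> 41
Found: True
Comparisons: 2


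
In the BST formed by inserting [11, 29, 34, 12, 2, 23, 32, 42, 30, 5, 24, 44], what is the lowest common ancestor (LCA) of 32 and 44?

Tree insertion order: [11, 29, 34, 12, 2, 23, 32, 42, 30, 5, 24, 44]
Tree (level-order array): [11, 2, 29, None, 5, 12, 34, None, None, None, 23, 32, 42, None, 24, 30, None, None, 44]
In a BST, the LCA of p=32, q=44 is the first node v on the
root-to-leaf path with p <= v <= q (go left if both < v, right if both > v).
Walk from root:
  at 11: both 32 and 44 > 11, go right
  at 29: both 32 and 44 > 29, go right
  at 34: 32 <= 34 <= 44, this is the LCA
LCA = 34


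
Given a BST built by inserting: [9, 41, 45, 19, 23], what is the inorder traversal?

Tree insertion order: [9, 41, 45, 19, 23]
Tree (level-order array): [9, None, 41, 19, 45, None, 23]
Inorder traversal: [9, 19, 23, 41, 45]


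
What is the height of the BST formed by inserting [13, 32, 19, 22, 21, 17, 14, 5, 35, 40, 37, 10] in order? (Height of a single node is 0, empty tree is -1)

Insertion order: [13, 32, 19, 22, 21, 17, 14, 5, 35, 40, 37, 10]
Tree (level-order array): [13, 5, 32, None, 10, 19, 35, None, None, 17, 22, None, 40, 14, None, 21, None, 37]
Compute height bottom-up (empty subtree = -1):
  height(10) = 1 + max(-1, -1) = 0
  height(5) = 1 + max(-1, 0) = 1
  height(14) = 1 + max(-1, -1) = 0
  height(17) = 1 + max(0, -1) = 1
  height(21) = 1 + max(-1, -1) = 0
  height(22) = 1 + max(0, -1) = 1
  height(19) = 1 + max(1, 1) = 2
  height(37) = 1 + max(-1, -1) = 0
  height(40) = 1 + max(0, -1) = 1
  height(35) = 1 + max(-1, 1) = 2
  height(32) = 1 + max(2, 2) = 3
  height(13) = 1 + max(1, 3) = 4
Height = 4


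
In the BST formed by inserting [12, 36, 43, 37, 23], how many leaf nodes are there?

Tree built from: [12, 36, 43, 37, 23]
Tree (level-order array): [12, None, 36, 23, 43, None, None, 37]
Rule: A leaf has 0 children.
Per-node child counts:
  node 12: 1 child(ren)
  node 36: 2 child(ren)
  node 23: 0 child(ren)
  node 43: 1 child(ren)
  node 37: 0 child(ren)
Matching nodes: [23, 37]
Count of leaf nodes: 2


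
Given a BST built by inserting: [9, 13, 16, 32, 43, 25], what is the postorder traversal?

Tree insertion order: [9, 13, 16, 32, 43, 25]
Tree (level-order array): [9, None, 13, None, 16, None, 32, 25, 43]
Postorder traversal: [25, 43, 32, 16, 13, 9]


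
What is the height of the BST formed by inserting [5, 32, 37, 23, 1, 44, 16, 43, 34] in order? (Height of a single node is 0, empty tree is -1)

Insertion order: [5, 32, 37, 23, 1, 44, 16, 43, 34]
Tree (level-order array): [5, 1, 32, None, None, 23, 37, 16, None, 34, 44, None, None, None, None, 43]
Compute height bottom-up (empty subtree = -1):
  height(1) = 1 + max(-1, -1) = 0
  height(16) = 1 + max(-1, -1) = 0
  height(23) = 1 + max(0, -1) = 1
  height(34) = 1 + max(-1, -1) = 0
  height(43) = 1 + max(-1, -1) = 0
  height(44) = 1 + max(0, -1) = 1
  height(37) = 1 + max(0, 1) = 2
  height(32) = 1 + max(1, 2) = 3
  height(5) = 1 + max(0, 3) = 4
Height = 4


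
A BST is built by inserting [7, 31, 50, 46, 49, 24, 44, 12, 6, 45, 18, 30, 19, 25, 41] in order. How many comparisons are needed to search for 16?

Search path for 16: 7 -> 31 -> 24 -> 12 -> 18
Found: False
Comparisons: 5


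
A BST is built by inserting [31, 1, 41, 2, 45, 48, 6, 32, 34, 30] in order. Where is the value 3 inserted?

Starting tree (level order): [31, 1, 41, None, 2, 32, 45, None, 6, None, 34, None, 48, None, 30]
Insertion path: 31 -> 1 -> 2 -> 6
Result: insert 3 as left child of 6
Final tree (level order): [31, 1, 41, None, 2, 32, 45, None, 6, None, 34, None, 48, 3, 30]


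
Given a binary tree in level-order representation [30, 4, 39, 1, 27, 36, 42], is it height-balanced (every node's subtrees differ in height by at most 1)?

Tree (level-order array): [30, 4, 39, 1, 27, 36, 42]
Definition: a tree is height-balanced if, at every node, |h(left) - h(right)| <= 1 (empty subtree has height -1).
Bottom-up per-node check:
  node 1: h_left=-1, h_right=-1, diff=0 [OK], height=0
  node 27: h_left=-1, h_right=-1, diff=0 [OK], height=0
  node 4: h_left=0, h_right=0, diff=0 [OK], height=1
  node 36: h_left=-1, h_right=-1, diff=0 [OK], height=0
  node 42: h_left=-1, h_right=-1, diff=0 [OK], height=0
  node 39: h_left=0, h_right=0, diff=0 [OK], height=1
  node 30: h_left=1, h_right=1, diff=0 [OK], height=2
All nodes satisfy the balance condition.
Result: Balanced


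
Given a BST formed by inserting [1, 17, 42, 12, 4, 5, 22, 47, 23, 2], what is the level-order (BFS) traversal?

Tree insertion order: [1, 17, 42, 12, 4, 5, 22, 47, 23, 2]
Tree (level-order array): [1, None, 17, 12, 42, 4, None, 22, 47, 2, 5, None, 23]
BFS from the root, enqueuing left then right child of each popped node:
  queue [1] -> pop 1, enqueue [17], visited so far: [1]
  queue [17] -> pop 17, enqueue [12, 42], visited so far: [1, 17]
  queue [12, 42] -> pop 12, enqueue [4], visited so far: [1, 17, 12]
  queue [42, 4] -> pop 42, enqueue [22, 47], visited so far: [1, 17, 12, 42]
  queue [4, 22, 47] -> pop 4, enqueue [2, 5], visited so far: [1, 17, 12, 42, 4]
  queue [22, 47, 2, 5] -> pop 22, enqueue [23], visited so far: [1, 17, 12, 42, 4, 22]
  queue [47, 2, 5, 23] -> pop 47, enqueue [none], visited so far: [1, 17, 12, 42, 4, 22, 47]
  queue [2, 5, 23] -> pop 2, enqueue [none], visited so far: [1, 17, 12, 42, 4, 22, 47, 2]
  queue [5, 23] -> pop 5, enqueue [none], visited so far: [1, 17, 12, 42, 4, 22, 47, 2, 5]
  queue [23] -> pop 23, enqueue [none], visited so far: [1, 17, 12, 42, 4, 22, 47, 2, 5, 23]
Result: [1, 17, 12, 42, 4, 22, 47, 2, 5, 23]


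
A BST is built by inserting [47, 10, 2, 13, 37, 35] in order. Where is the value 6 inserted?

Starting tree (level order): [47, 10, None, 2, 13, None, None, None, 37, 35]
Insertion path: 47 -> 10 -> 2
Result: insert 6 as right child of 2
Final tree (level order): [47, 10, None, 2, 13, None, 6, None, 37, None, None, 35]


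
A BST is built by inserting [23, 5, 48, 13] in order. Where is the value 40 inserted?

Starting tree (level order): [23, 5, 48, None, 13]
Insertion path: 23 -> 48
Result: insert 40 as left child of 48
Final tree (level order): [23, 5, 48, None, 13, 40]


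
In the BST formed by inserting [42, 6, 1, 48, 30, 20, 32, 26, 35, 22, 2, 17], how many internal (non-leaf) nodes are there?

Tree built from: [42, 6, 1, 48, 30, 20, 32, 26, 35, 22, 2, 17]
Tree (level-order array): [42, 6, 48, 1, 30, None, None, None, 2, 20, 32, None, None, 17, 26, None, 35, None, None, 22]
Rule: An internal node has at least one child.
Per-node child counts:
  node 42: 2 child(ren)
  node 6: 2 child(ren)
  node 1: 1 child(ren)
  node 2: 0 child(ren)
  node 30: 2 child(ren)
  node 20: 2 child(ren)
  node 17: 0 child(ren)
  node 26: 1 child(ren)
  node 22: 0 child(ren)
  node 32: 1 child(ren)
  node 35: 0 child(ren)
  node 48: 0 child(ren)
Matching nodes: [42, 6, 1, 30, 20, 26, 32]
Count of internal (non-leaf) nodes: 7


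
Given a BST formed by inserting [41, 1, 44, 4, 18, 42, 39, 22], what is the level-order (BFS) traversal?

Tree insertion order: [41, 1, 44, 4, 18, 42, 39, 22]
Tree (level-order array): [41, 1, 44, None, 4, 42, None, None, 18, None, None, None, 39, 22]
BFS from the root, enqueuing left then right child of each popped node:
  queue [41] -> pop 41, enqueue [1, 44], visited so far: [41]
  queue [1, 44] -> pop 1, enqueue [4], visited so far: [41, 1]
  queue [44, 4] -> pop 44, enqueue [42], visited so far: [41, 1, 44]
  queue [4, 42] -> pop 4, enqueue [18], visited so far: [41, 1, 44, 4]
  queue [42, 18] -> pop 42, enqueue [none], visited so far: [41, 1, 44, 4, 42]
  queue [18] -> pop 18, enqueue [39], visited so far: [41, 1, 44, 4, 42, 18]
  queue [39] -> pop 39, enqueue [22], visited so far: [41, 1, 44, 4, 42, 18, 39]
  queue [22] -> pop 22, enqueue [none], visited so far: [41, 1, 44, 4, 42, 18, 39, 22]
Result: [41, 1, 44, 4, 42, 18, 39, 22]


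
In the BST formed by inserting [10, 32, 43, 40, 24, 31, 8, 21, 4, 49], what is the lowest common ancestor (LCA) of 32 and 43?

Tree insertion order: [10, 32, 43, 40, 24, 31, 8, 21, 4, 49]
Tree (level-order array): [10, 8, 32, 4, None, 24, 43, None, None, 21, 31, 40, 49]
In a BST, the LCA of p=32, q=43 is the first node v on the
root-to-leaf path with p <= v <= q (go left if both < v, right if both > v).
Walk from root:
  at 10: both 32 and 43 > 10, go right
  at 32: 32 <= 32 <= 43, this is the LCA
LCA = 32


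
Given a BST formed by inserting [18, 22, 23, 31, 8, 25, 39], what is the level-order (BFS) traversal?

Tree insertion order: [18, 22, 23, 31, 8, 25, 39]
Tree (level-order array): [18, 8, 22, None, None, None, 23, None, 31, 25, 39]
BFS from the root, enqueuing left then right child of each popped node:
  queue [18] -> pop 18, enqueue [8, 22], visited so far: [18]
  queue [8, 22] -> pop 8, enqueue [none], visited so far: [18, 8]
  queue [22] -> pop 22, enqueue [23], visited so far: [18, 8, 22]
  queue [23] -> pop 23, enqueue [31], visited so far: [18, 8, 22, 23]
  queue [31] -> pop 31, enqueue [25, 39], visited so far: [18, 8, 22, 23, 31]
  queue [25, 39] -> pop 25, enqueue [none], visited so far: [18, 8, 22, 23, 31, 25]
  queue [39] -> pop 39, enqueue [none], visited so far: [18, 8, 22, 23, 31, 25, 39]
Result: [18, 8, 22, 23, 31, 25, 39]


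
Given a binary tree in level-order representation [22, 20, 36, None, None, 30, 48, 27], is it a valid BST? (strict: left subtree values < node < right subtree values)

Level-order array: [22, 20, 36, None, None, 30, 48, 27]
Validate using subtree bounds (lo, hi): at each node, require lo < value < hi,
then recurse left with hi=value and right with lo=value.
Preorder trace (stopping at first violation):
  at node 22 with bounds (-inf, +inf): OK
  at node 20 with bounds (-inf, 22): OK
  at node 36 with bounds (22, +inf): OK
  at node 30 with bounds (22, 36): OK
  at node 27 with bounds (22, 30): OK
  at node 48 with bounds (36, +inf): OK
No violation found at any node.
Result: Valid BST


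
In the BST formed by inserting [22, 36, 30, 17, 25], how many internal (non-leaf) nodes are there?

Tree built from: [22, 36, 30, 17, 25]
Tree (level-order array): [22, 17, 36, None, None, 30, None, 25]
Rule: An internal node has at least one child.
Per-node child counts:
  node 22: 2 child(ren)
  node 17: 0 child(ren)
  node 36: 1 child(ren)
  node 30: 1 child(ren)
  node 25: 0 child(ren)
Matching nodes: [22, 36, 30]
Count of internal (non-leaf) nodes: 3


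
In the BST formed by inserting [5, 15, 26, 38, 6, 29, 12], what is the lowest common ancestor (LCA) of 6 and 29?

Tree insertion order: [5, 15, 26, 38, 6, 29, 12]
Tree (level-order array): [5, None, 15, 6, 26, None, 12, None, 38, None, None, 29]
In a BST, the LCA of p=6, q=29 is the first node v on the
root-to-leaf path with p <= v <= q (go left if both < v, right if both > v).
Walk from root:
  at 5: both 6 and 29 > 5, go right
  at 15: 6 <= 15 <= 29, this is the LCA
LCA = 15


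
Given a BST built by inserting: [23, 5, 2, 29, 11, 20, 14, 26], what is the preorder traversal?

Tree insertion order: [23, 5, 2, 29, 11, 20, 14, 26]
Tree (level-order array): [23, 5, 29, 2, 11, 26, None, None, None, None, 20, None, None, 14]
Preorder traversal: [23, 5, 2, 11, 20, 14, 29, 26]


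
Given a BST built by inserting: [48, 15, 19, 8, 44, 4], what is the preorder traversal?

Tree insertion order: [48, 15, 19, 8, 44, 4]
Tree (level-order array): [48, 15, None, 8, 19, 4, None, None, 44]
Preorder traversal: [48, 15, 8, 4, 19, 44]


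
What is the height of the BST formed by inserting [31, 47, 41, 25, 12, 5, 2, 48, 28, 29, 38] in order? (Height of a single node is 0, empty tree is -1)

Insertion order: [31, 47, 41, 25, 12, 5, 2, 48, 28, 29, 38]
Tree (level-order array): [31, 25, 47, 12, 28, 41, 48, 5, None, None, 29, 38, None, None, None, 2]
Compute height bottom-up (empty subtree = -1):
  height(2) = 1 + max(-1, -1) = 0
  height(5) = 1 + max(0, -1) = 1
  height(12) = 1 + max(1, -1) = 2
  height(29) = 1 + max(-1, -1) = 0
  height(28) = 1 + max(-1, 0) = 1
  height(25) = 1 + max(2, 1) = 3
  height(38) = 1 + max(-1, -1) = 0
  height(41) = 1 + max(0, -1) = 1
  height(48) = 1 + max(-1, -1) = 0
  height(47) = 1 + max(1, 0) = 2
  height(31) = 1 + max(3, 2) = 4
Height = 4


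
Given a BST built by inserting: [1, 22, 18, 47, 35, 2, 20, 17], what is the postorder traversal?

Tree insertion order: [1, 22, 18, 47, 35, 2, 20, 17]
Tree (level-order array): [1, None, 22, 18, 47, 2, 20, 35, None, None, 17]
Postorder traversal: [17, 2, 20, 18, 35, 47, 22, 1]


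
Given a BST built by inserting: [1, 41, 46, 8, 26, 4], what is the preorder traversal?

Tree insertion order: [1, 41, 46, 8, 26, 4]
Tree (level-order array): [1, None, 41, 8, 46, 4, 26]
Preorder traversal: [1, 41, 8, 4, 26, 46]


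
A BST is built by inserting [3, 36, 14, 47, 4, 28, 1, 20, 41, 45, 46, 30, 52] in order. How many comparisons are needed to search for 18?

Search path for 18: 3 -> 36 -> 14 -> 28 -> 20
Found: False
Comparisons: 5


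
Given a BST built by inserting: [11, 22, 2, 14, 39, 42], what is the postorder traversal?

Tree insertion order: [11, 22, 2, 14, 39, 42]
Tree (level-order array): [11, 2, 22, None, None, 14, 39, None, None, None, 42]
Postorder traversal: [2, 14, 42, 39, 22, 11]


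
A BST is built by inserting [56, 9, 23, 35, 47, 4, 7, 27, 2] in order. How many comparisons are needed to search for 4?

Search path for 4: 56 -> 9 -> 4
Found: True
Comparisons: 3


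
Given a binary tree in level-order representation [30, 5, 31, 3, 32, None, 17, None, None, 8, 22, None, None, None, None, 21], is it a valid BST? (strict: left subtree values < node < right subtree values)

Level-order array: [30, 5, 31, 3, 32, None, 17, None, None, 8, 22, None, None, None, None, 21]
Validate using subtree bounds (lo, hi): at each node, require lo < value < hi,
then recurse left with hi=value and right with lo=value.
Preorder trace (stopping at first violation):
  at node 30 with bounds (-inf, +inf): OK
  at node 5 with bounds (-inf, 30): OK
  at node 3 with bounds (-inf, 5): OK
  at node 32 with bounds (5, 30): VIOLATION
Node 32 violates its bound: not (5 < 32 < 30).
Result: Not a valid BST


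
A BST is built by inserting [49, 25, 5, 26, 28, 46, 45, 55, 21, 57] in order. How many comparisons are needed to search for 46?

Search path for 46: 49 -> 25 -> 26 -> 28 -> 46
Found: True
Comparisons: 5


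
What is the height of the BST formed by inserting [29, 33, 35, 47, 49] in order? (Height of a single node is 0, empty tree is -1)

Insertion order: [29, 33, 35, 47, 49]
Tree (level-order array): [29, None, 33, None, 35, None, 47, None, 49]
Compute height bottom-up (empty subtree = -1):
  height(49) = 1 + max(-1, -1) = 0
  height(47) = 1 + max(-1, 0) = 1
  height(35) = 1 + max(-1, 1) = 2
  height(33) = 1 + max(-1, 2) = 3
  height(29) = 1 + max(-1, 3) = 4
Height = 4


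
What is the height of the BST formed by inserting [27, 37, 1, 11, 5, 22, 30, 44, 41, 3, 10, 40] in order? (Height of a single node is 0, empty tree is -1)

Insertion order: [27, 37, 1, 11, 5, 22, 30, 44, 41, 3, 10, 40]
Tree (level-order array): [27, 1, 37, None, 11, 30, 44, 5, 22, None, None, 41, None, 3, 10, None, None, 40]
Compute height bottom-up (empty subtree = -1):
  height(3) = 1 + max(-1, -1) = 0
  height(10) = 1 + max(-1, -1) = 0
  height(5) = 1 + max(0, 0) = 1
  height(22) = 1 + max(-1, -1) = 0
  height(11) = 1 + max(1, 0) = 2
  height(1) = 1 + max(-1, 2) = 3
  height(30) = 1 + max(-1, -1) = 0
  height(40) = 1 + max(-1, -1) = 0
  height(41) = 1 + max(0, -1) = 1
  height(44) = 1 + max(1, -1) = 2
  height(37) = 1 + max(0, 2) = 3
  height(27) = 1 + max(3, 3) = 4
Height = 4


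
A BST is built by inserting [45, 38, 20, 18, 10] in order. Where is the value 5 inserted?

Starting tree (level order): [45, 38, None, 20, None, 18, None, 10]
Insertion path: 45 -> 38 -> 20 -> 18 -> 10
Result: insert 5 as left child of 10
Final tree (level order): [45, 38, None, 20, None, 18, None, 10, None, 5]


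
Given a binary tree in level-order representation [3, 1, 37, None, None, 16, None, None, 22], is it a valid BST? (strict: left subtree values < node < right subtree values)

Level-order array: [3, 1, 37, None, None, 16, None, None, 22]
Validate using subtree bounds (lo, hi): at each node, require lo < value < hi,
then recurse left with hi=value and right with lo=value.
Preorder trace (stopping at first violation):
  at node 3 with bounds (-inf, +inf): OK
  at node 1 with bounds (-inf, 3): OK
  at node 37 with bounds (3, +inf): OK
  at node 16 with bounds (3, 37): OK
  at node 22 with bounds (16, 37): OK
No violation found at any node.
Result: Valid BST


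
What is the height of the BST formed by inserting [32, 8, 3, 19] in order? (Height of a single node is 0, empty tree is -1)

Insertion order: [32, 8, 3, 19]
Tree (level-order array): [32, 8, None, 3, 19]
Compute height bottom-up (empty subtree = -1):
  height(3) = 1 + max(-1, -1) = 0
  height(19) = 1 + max(-1, -1) = 0
  height(8) = 1 + max(0, 0) = 1
  height(32) = 1 + max(1, -1) = 2
Height = 2


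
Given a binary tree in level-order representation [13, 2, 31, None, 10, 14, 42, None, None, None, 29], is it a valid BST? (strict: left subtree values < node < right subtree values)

Level-order array: [13, 2, 31, None, 10, 14, 42, None, None, None, 29]
Validate using subtree bounds (lo, hi): at each node, require lo < value < hi,
then recurse left with hi=value and right with lo=value.
Preorder trace (stopping at first violation):
  at node 13 with bounds (-inf, +inf): OK
  at node 2 with bounds (-inf, 13): OK
  at node 10 with bounds (2, 13): OK
  at node 31 with bounds (13, +inf): OK
  at node 14 with bounds (13, 31): OK
  at node 29 with bounds (14, 31): OK
  at node 42 with bounds (31, +inf): OK
No violation found at any node.
Result: Valid BST


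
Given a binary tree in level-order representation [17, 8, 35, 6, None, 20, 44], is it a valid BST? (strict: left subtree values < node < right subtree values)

Level-order array: [17, 8, 35, 6, None, 20, 44]
Validate using subtree bounds (lo, hi): at each node, require lo < value < hi,
then recurse left with hi=value and right with lo=value.
Preorder trace (stopping at first violation):
  at node 17 with bounds (-inf, +inf): OK
  at node 8 with bounds (-inf, 17): OK
  at node 6 with bounds (-inf, 8): OK
  at node 35 with bounds (17, +inf): OK
  at node 20 with bounds (17, 35): OK
  at node 44 with bounds (35, +inf): OK
No violation found at any node.
Result: Valid BST


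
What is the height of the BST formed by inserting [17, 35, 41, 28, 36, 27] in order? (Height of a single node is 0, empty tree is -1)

Insertion order: [17, 35, 41, 28, 36, 27]
Tree (level-order array): [17, None, 35, 28, 41, 27, None, 36]
Compute height bottom-up (empty subtree = -1):
  height(27) = 1 + max(-1, -1) = 0
  height(28) = 1 + max(0, -1) = 1
  height(36) = 1 + max(-1, -1) = 0
  height(41) = 1 + max(0, -1) = 1
  height(35) = 1 + max(1, 1) = 2
  height(17) = 1 + max(-1, 2) = 3
Height = 3


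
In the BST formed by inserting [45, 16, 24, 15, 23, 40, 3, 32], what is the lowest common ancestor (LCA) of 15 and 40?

Tree insertion order: [45, 16, 24, 15, 23, 40, 3, 32]
Tree (level-order array): [45, 16, None, 15, 24, 3, None, 23, 40, None, None, None, None, 32]
In a BST, the LCA of p=15, q=40 is the first node v on the
root-to-leaf path with p <= v <= q (go left if both < v, right if both > v).
Walk from root:
  at 45: both 15 and 40 < 45, go left
  at 16: 15 <= 16 <= 40, this is the LCA
LCA = 16


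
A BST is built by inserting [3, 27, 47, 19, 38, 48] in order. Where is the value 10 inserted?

Starting tree (level order): [3, None, 27, 19, 47, None, None, 38, 48]
Insertion path: 3 -> 27 -> 19
Result: insert 10 as left child of 19
Final tree (level order): [3, None, 27, 19, 47, 10, None, 38, 48]


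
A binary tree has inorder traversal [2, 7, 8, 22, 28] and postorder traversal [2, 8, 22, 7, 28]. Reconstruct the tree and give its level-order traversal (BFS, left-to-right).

Inorder:   [2, 7, 8, 22, 28]
Postorder: [2, 8, 22, 7, 28]
Algorithm: postorder visits root last, so walk postorder right-to-left;
each value is the root of the current inorder slice — split it at that
value, recurse on the right subtree first, then the left.
Recursive splits:
  root=28; inorder splits into left=[2, 7, 8, 22], right=[]
  root=7; inorder splits into left=[2], right=[8, 22]
  root=22; inorder splits into left=[8], right=[]
  root=8; inorder splits into left=[], right=[]
  root=2; inorder splits into left=[], right=[]
Reconstructed level-order: [28, 7, 2, 22, 8]


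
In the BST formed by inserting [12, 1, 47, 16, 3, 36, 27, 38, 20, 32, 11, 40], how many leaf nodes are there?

Tree built from: [12, 1, 47, 16, 3, 36, 27, 38, 20, 32, 11, 40]
Tree (level-order array): [12, 1, 47, None, 3, 16, None, None, 11, None, 36, None, None, 27, 38, 20, 32, None, 40]
Rule: A leaf has 0 children.
Per-node child counts:
  node 12: 2 child(ren)
  node 1: 1 child(ren)
  node 3: 1 child(ren)
  node 11: 0 child(ren)
  node 47: 1 child(ren)
  node 16: 1 child(ren)
  node 36: 2 child(ren)
  node 27: 2 child(ren)
  node 20: 0 child(ren)
  node 32: 0 child(ren)
  node 38: 1 child(ren)
  node 40: 0 child(ren)
Matching nodes: [11, 20, 32, 40]
Count of leaf nodes: 4


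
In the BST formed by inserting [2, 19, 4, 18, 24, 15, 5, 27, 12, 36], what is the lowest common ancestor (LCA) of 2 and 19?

Tree insertion order: [2, 19, 4, 18, 24, 15, 5, 27, 12, 36]
Tree (level-order array): [2, None, 19, 4, 24, None, 18, None, 27, 15, None, None, 36, 5, None, None, None, None, 12]
In a BST, the LCA of p=2, q=19 is the first node v on the
root-to-leaf path with p <= v <= q (go left if both < v, right if both > v).
Walk from root:
  at 2: 2 <= 2 <= 19, this is the LCA
LCA = 2


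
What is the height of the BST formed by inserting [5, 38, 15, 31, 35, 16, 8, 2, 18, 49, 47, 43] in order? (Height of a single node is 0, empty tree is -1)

Insertion order: [5, 38, 15, 31, 35, 16, 8, 2, 18, 49, 47, 43]
Tree (level-order array): [5, 2, 38, None, None, 15, 49, 8, 31, 47, None, None, None, 16, 35, 43, None, None, 18]
Compute height bottom-up (empty subtree = -1):
  height(2) = 1 + max(-1, -1) = 0
  height(8) = 1 + max(-1, -1) = 0
  height(18) = 1 + max(-1, -1) = 0
  height(16) = 1 + max(-1, 0) = 1
  height(35) = 1 + max(-1, -1) = 0
  height(31) = 1 + max(1, 0) = 2
  height(15) = 1 + max(0, 2) = 3
  height(43) = 1 + max(-1, -1) = 0
  height(47) = 1 + max(0, -1) = 1
  height(49) = 1 + max(1, -1) = 2
  height(38) = 1 + max(3, 2) = 4
  height(5) = 1 + max(0, 4) = 5
Height = 5


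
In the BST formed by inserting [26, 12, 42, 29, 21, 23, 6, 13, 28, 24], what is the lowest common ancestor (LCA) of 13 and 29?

Tree insertion order: [26, 12, 42, 29, 21, 23, 6, 13, 28, 24]
Tree (level-order array): [26, 12, 42, 6, 21, 29, None, None, None, 13, 23, 28, None, None, None, None, 24]
In a BST, the LCA of p=13, q=29 is the first node v on the
root-to-leaf path with p <= v <= q (go left if both < v, right if both > v).
Walk from root:
  at 26: 13 <= 26 <= 29, this is the LCA
LCA = 26


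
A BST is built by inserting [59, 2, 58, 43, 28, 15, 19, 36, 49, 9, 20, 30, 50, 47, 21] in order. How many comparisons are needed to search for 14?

Search path for 14: 59 -> 2 -> 58 -> 43 -> 28 -> 15 -> 9
Found: False
Comparisons: 7


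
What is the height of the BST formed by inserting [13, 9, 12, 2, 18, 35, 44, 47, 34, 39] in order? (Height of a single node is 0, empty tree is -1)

Insertion order: [13, 9, 12, 2, 18, 35, 44, 47, 34, 39]
Tree (level-order array): [13, 9, 18, 2, 12, None, 35, None, None, None, None, 34, 44, None, None, 39, 47]
Compute height bottom-up (empty subtree = -1):
  height(2) = 1 + max(-1, -1) = 0
  height(12) = 1 + max(-1, -1) = 0
  height(9) = 1 + max(0, 0) = 1
  height(34) = 1 + max(-1, -1) = 0
  height(39) = 1 + max(-1, -1) = 0
  height(47) = 1 + max(-1, -1) = 0
  height(44) = 1 + max(0, 0) = 1
  height(35) = 1 + max(0, 1) = 2
  height(18) = 1 + max(-1, 2) = 3
  height(13) = 1 + max(1, 3) = 4
Height = 4


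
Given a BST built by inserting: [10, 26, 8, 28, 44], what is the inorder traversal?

Tree insertion order: [10, 26, 8, 28, 44]
Tree (level-order array): [10, 8, 26, None, None, None, 28, None, 44]
Inorder traversal: [8, 10, 26, 28, 44]
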